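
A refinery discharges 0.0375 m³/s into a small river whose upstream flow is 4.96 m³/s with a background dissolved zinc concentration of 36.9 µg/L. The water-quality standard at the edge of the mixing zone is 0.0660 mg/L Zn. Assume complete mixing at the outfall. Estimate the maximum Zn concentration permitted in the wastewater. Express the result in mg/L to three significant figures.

36.9 µg/L = 0.0369 mg/L.
Mass balance: 0.066·4.997 = 0.0375·Cₑ + 4.96·0.0369.
Cₑ = (0.3298 − 0.183) / 0.0375 = 3.915 mg/L.

3.91 mg/L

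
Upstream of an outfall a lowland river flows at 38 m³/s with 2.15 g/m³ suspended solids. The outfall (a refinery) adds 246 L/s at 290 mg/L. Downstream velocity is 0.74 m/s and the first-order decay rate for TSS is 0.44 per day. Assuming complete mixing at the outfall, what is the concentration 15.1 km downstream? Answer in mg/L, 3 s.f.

246 L/s = 0.246 m³/s.
After complete mixing, C₀ = (0.246·290 + 38·2.15) / 38.25 = 4.001 mg/L.
Travel time t = 1.51e+04 m / 0.74 m/s = 2.041e+04 s = 0.2362 d.
C = 4.001·exp(−0.44·0.2362) = 4.001·0.9013 = 3.607 mg/L.

3.61 mg/L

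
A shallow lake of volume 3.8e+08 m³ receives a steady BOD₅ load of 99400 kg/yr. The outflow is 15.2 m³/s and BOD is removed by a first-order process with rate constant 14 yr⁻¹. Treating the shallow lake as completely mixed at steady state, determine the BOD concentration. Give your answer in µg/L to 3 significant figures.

17.1 µg/L

Outflow Q = 15.2 m³/s × 3.156e+07 s/yr = 4.797e+08 m³/yr.
Steady-state CSTR mass balance: W = Q·C + k·V·C, so C = W/(Q + kV).
Q + kV = 4.797e+08 + 14·3.8e+08 = 5.8e+09 m³/yr.
C = 99400/5.8e+09 = 1.714e-05 kg/m³ = 0.01714 mg/L = 17.14 µg/L.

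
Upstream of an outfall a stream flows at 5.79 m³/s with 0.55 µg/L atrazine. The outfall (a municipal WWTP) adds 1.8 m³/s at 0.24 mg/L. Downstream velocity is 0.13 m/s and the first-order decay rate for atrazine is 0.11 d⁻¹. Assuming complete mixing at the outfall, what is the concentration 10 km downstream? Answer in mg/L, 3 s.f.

0.55 µg/L = 0.00055 mg/L.
After complete mixing, C₀ = (1.8·0.24 + 5.79·0.00055) / 7.59 = 0.05734 mg/L.
Travel time t = 1e+04 m / 0.13 m/s = 7.692e+04 s = 0.8903 d.
C = 0.05734·exp(−0.11·0.8903) = 0.05734·0.9067 = 0.05199 mg/L.

0.0520 mg/L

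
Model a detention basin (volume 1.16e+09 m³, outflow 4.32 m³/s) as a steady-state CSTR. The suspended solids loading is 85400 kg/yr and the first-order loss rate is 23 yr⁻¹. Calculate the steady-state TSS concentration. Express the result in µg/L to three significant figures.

3.18 µg/L

Outflow Q = 4.32 m³/s × 3.156e+07 s/yr = 1.363e+08 m³/yr.
Steady-state CSTR mass balance: W = Q·C + k·V·C, so C = W/(Q + kV).
Q + kV = 1.363e+08 + 23·1.16e+09 = 2.682e+10 m³/yr.
C = 85400/2.682e+10 = 3.185e-06 kg/m³ = 0.003185 mg/L = 3.185 µg/L.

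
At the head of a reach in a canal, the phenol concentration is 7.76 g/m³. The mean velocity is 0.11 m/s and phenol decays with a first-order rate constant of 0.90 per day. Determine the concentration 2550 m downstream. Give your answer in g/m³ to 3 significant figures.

6.10 g/m³

Travel time t = 2550 m / 0.11 m/s = 2550/0.11 = 2.318e+04 s = 0.2683 d.
First-order decay: C = 7.76·exp(−0.90·0.2683) = 7.76·0.7855 = 6.095 g/m³.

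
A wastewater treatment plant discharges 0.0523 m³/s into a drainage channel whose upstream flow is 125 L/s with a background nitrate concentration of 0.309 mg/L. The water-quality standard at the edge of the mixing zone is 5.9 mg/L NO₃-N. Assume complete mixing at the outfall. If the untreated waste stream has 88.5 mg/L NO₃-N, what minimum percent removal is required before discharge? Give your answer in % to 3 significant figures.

125 L/s = 0.125 m³/s.
Mass balance: 5.9·0.1773 = 0.0523·Cₑ + 0.125·0.309.
Cₑ = (1.046 − 0.03862) / 0.0523 = 19.26 mg/L.
Required removal = 1 − 19.26/88.5 = 78.23 %.

78.2 %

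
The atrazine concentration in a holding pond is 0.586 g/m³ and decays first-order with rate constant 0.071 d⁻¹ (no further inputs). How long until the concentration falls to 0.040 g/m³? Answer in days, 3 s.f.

37.8 d

t = ln(C₀/C)/k = ln(0.586/0.040)/0.071 = 2.684/0.071 = 37.81 d.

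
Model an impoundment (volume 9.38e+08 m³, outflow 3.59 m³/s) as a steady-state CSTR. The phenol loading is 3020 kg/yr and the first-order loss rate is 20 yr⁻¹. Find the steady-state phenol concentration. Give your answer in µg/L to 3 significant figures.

Outflow Q = 3.59 m³/s × 3.156e+07 s/yr = 1.133e+08 m³/yr.
Steady-state CSTR mass balance: W = Q·C + k·V·C, so C = W/(Q + kV).
Q + kV = 1.133e+08 + 20·9.38e+08 = 1.887e+10 m³/yr.
C = 3020/1.887e+10 = 1.6e-07 kg/m³ = 0.00016 mg/L = 0.16 µg/L.

0.160 µg/L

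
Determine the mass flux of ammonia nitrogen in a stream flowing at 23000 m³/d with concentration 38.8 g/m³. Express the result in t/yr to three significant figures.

326 t/yr

23000 m³/d = 0.2662 m³/s.
Mass flux = Q·C = 0.2662 m³/s × 38.8 g/m³ = 10.33 g/s.
= 10.33 g/s × 31.56 = 325.9 t/yr.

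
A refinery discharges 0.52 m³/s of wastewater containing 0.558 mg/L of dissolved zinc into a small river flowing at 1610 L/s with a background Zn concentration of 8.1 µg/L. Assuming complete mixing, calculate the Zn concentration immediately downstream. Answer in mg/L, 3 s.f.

1610 L/s = 1.61 m³/s.
8.1 µg/L = 0.0081 mg/L.
Conservation of mass across the mixing zone: C = (0.52·0.558 + 1.61·0.0081) / (0.52 + 1.61) = 0.3032/2.13 = 0.1423 mg/L.

0.142 mg/L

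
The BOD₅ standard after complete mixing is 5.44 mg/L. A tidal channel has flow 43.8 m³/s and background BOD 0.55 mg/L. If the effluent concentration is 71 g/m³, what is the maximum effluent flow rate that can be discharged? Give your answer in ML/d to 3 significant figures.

282 ML/d

Mass balance at complete mixing: C_std·(Q_w + Q_r) = Q_w·C_e + Q_r·C_b.
Rearranging, Q_w = Q_r·(C_std − C_b)/(C_e − C_std) = 43.8·(5.44 − 0.55) / (71 − 5.44) = 3.267 m³/s.
= 282.3 ML/d.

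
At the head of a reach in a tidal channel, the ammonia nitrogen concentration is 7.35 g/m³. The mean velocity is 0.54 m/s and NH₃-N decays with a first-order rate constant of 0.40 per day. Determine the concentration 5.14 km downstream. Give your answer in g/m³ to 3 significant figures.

Travel time t = 5.14 km / 0.54 m/s = 5140/0.54 = 9519 s = 0.1102 d.
First-order decay: C = 7.35·exp(−0.40·0.1102) = 7.35·0.9569 = 7.033 g/m³.

7.03 g/m³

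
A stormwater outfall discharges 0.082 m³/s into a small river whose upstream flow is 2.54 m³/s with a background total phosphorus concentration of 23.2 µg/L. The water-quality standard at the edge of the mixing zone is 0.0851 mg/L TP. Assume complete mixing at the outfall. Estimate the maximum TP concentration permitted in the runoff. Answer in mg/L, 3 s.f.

2.00 mg/L

23.2 µg/L = 0.0232 mg/L.
Mass balance: 0.0851·2.622 = 0.082·Cₑ + 2.54·0.0232.
Cₑ = (0.2231 − 0.05893) / 0.082 = 2.002 mg/L.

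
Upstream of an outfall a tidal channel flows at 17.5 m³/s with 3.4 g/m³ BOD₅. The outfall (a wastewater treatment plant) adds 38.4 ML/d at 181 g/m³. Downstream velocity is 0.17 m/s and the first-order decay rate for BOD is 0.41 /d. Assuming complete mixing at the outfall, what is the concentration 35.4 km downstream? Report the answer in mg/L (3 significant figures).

38.4 ML/d = 0.4444 m³/s.
After complete mixing, C₀ = (0.4444·181 + 17.5·3.4) / 17.94 = 7.799 mg/L.
Travel time t = 3.54e+04 m / 0.17 m/s = 2.082e+05 s = 2.41 d.
C = 7.799·exp(−0.41·2.41) = 7.799·0.3723 = 2.903 mg/L.

2.90 mg/L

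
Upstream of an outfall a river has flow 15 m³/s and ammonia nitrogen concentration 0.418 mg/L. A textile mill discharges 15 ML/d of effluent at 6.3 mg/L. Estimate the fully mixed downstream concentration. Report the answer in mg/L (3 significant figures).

15 ML/d = 0.1736 m³/s.
By mass balance at complete mixing, C = (0.1736·6.3 + 15·0.418) / (0.1736 + 15) = 7.364/15.17 = 0.4853 mg/L.

0.485 mg/L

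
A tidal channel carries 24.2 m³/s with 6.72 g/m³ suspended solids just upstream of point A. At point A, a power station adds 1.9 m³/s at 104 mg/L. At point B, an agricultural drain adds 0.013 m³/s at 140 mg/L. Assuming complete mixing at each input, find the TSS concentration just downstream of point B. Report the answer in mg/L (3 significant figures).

After input A: C = (24.2·6.72 + 1.9·104) / 26.1 = 13.8 mg/L.
After input B: C = (26.1·13.8 + 0.013·140) / 26.11 = 13.86 mg/L.

13.9 mg/L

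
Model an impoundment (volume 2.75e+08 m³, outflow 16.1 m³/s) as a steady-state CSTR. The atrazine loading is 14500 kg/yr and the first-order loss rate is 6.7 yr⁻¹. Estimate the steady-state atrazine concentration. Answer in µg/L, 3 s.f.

Outflow Q = 16.1 m³/s × 3.156e+07 s/yr = 5.081e+08 m³/yr.
Steady-state CSTR mass balance: W = Q·C + k·V·C, so C = W/(Q + kV).
Q + kV = 5.081e+08 + 6.7·2.75e+08 = 2.351e+09 m³/yr.
C = 14500/2.351e+09 = 6.169e-06 kg/m³ = 0.006169 mg/L = 6.169 µg/L.

6.17 µg/L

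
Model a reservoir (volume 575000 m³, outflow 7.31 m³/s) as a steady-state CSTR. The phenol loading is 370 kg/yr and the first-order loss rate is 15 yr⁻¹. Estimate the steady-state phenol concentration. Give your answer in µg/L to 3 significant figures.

Outflow Q = 7.31 m³/s × 3.156e+07 s/yr = 2.307e+08 m³/yr.
Steady-state CSTR mass balance: W = Q·C + k·V·C, so C = W/(Q + kV).
Q + kV = 2.307e+08 + 15·575000 = 2.393e+08 m³/yr.
C = 370/2.393e+08 = 1.546e-06 kg/m³ = 0.001546 mg/L = 1.546 µg/L.

1.55 µg/L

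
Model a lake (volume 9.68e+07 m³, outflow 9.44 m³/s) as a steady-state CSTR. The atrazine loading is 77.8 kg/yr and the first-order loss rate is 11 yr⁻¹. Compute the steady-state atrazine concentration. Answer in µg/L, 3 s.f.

0.0571 µg/L

Outflow Q = 9.44 m³/s × 3.156e+07 s/yr = 2.979e+08 m³/yr.
Steady-state CSTR mass balance: W = Q·C + k·V·C, so C = W/(Q + kV).
Q + kV = 2.979e+08 + 11·9.68e+07 = 1.363e+09 m³/yr.
C = 77.8/1.363e+09 = 5.709e-08 kg/m³ = 5.709e-05 mg/L = 0.05709 µg/L.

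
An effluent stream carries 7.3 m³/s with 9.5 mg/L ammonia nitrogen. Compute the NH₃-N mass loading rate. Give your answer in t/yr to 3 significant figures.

2190 t/yr

Mass flux = Q·C = 7.3 m³/s × 9.5 g/m³ = 69.35 g/s.
= 69.35 g/s × 31.56 = 2189 t/yr.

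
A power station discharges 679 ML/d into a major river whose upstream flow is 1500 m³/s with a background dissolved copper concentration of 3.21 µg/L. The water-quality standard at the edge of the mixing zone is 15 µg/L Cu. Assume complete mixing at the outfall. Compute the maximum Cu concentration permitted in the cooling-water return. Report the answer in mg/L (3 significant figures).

2.27 mg/L

679 ML/d = 7.859 m³/s.
3.21 µg/L = 0.00321 mg/L.
15 µg/L = 0.015 mg/L.
Mass balance: 0.015·1508 = 7.859·Cₑ + 1500·0.00321.
Cₑ = (22.62 − 4.815) / 7.859 = 2.265 mg/L.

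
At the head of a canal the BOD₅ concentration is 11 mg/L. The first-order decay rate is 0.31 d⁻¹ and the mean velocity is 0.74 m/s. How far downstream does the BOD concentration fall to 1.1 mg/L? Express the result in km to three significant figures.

From C = C₀·e^(−kt), t = ln(C₀/C)/k = ln(11/1.1)/0.31 = 2.303/0.31 = 7.428 d.
Distance = v·t = 0.74 m/s × 6.418e+05 s = 4.749e+05 m = 474.9 km.

475 km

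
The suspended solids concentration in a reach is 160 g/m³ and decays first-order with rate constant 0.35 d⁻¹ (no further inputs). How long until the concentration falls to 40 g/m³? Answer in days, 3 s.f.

3.96 d

t = ln(C₀/C)/k = ln(160/40)/0.35 = 1.386/0.35 = 3.961 d.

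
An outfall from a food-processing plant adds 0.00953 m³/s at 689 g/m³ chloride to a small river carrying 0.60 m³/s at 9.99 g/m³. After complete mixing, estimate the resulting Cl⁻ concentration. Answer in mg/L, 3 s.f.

By mass balance at complete mixing, C = (0.00953·689 + 0.6·9.99) / (0.00953 + 0.6) = 12.56/0.6095 = 20.61 mg/L.

20.6 mg/L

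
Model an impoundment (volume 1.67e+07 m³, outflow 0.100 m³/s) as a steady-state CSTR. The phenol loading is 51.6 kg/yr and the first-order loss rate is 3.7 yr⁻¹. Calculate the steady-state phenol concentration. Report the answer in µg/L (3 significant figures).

Outflow Q = 0.100 m³/s × 3.156e+07 s/yr = 3.156e+06 m³/yr.
Steady-state CSTR mass balance: W = Q·C + k·V·C, so C = W/(Q + kV).
Q + kV = 3.156e+06 + 3.7·1.67e+07 = 6.495e+07 m³/yr.
C = 51.6/6.495e+07 = 7.945e-07 kg/m³ = 0.0007945 mg/L = 0.7945 µg/L.

0.795 µg/L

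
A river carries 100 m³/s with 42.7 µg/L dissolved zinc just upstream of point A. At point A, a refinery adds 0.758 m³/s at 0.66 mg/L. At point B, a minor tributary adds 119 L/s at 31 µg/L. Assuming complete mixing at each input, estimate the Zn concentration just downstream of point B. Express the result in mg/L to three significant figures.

0.0473 mg/L

42.7 µg/L = 0.0427 mg/L.
After input A: C = (100·0.0427 + 0.758·0.66) / 100.8 = 0.04734 mg/L.
119 L/s = 0.119 m³/s.
31 µg/L = 0.031 mg/L.
After input B: C = (100.8·0.04734 + 0.119·0.031) / 100.9 = 0.04732 mg/L.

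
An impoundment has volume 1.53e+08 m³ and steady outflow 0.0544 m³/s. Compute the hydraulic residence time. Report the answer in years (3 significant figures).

Q = 0.0544 m³/s × 3.156e+07 s/yr = 1.717e+06 m³/yr.
Hydraulic residence time τ = V/Q = 1.53e+08/1.717e+06 = 89.12 yr.

89.1 yr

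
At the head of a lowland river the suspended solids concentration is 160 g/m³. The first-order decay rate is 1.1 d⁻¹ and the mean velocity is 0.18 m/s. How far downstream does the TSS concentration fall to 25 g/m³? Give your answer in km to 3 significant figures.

26.2 km

From C = C₀·e^(−kt), t = ln(C₀/C)/k = ln(160/25)/1.1 = 1.856/1.1 = 1.688 d.
Distance = v·t = 0.18 m/s × 1.458e+05 s = 2.624e+04 m = 26.24 km.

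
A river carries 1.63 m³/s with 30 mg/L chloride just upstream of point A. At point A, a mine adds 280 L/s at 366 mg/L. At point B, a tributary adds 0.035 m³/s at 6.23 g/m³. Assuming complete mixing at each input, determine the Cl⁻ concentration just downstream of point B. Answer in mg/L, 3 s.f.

77.9 mg/L

280 L/s = 0.28 m³/s.
After input A: C = (1.63·30 + 0.28·366) / 1.91 = 79.26 mg/L.
After input B: C = (1.91·79.26 + 0.035·6.23) / 1.945 = 77.94 mg/L.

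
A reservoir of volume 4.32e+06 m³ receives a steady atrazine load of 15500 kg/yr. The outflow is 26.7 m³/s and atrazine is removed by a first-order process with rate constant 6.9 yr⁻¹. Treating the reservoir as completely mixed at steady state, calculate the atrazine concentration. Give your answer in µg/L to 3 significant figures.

17.8 µg/L

Outflow Q = 26.7 m³/s × 3.156e+07 s/yr = 8.426e+08 m³/yr.
Steady-state CSTR mass balance: W = Q·C + k·V·C, so C = W/(Q + kV).
Q + kV = 8.426e+08 + 6.9·4.32e+06 = 8.724e+08 m³/yr.
C = 15500/8.724e+08 = 1.777e-05 kg/m³ = 0.01777 mg/L = 17.77 µg/L.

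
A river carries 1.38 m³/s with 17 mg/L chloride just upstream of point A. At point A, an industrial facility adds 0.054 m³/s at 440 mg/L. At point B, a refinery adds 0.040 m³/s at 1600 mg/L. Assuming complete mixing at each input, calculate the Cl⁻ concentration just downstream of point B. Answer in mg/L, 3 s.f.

75.5 mg/L

After input A: C = (1.38·17 + 0.054·440) / 1.434 = 32.93 mg/L.
After input B: C = (1.434·32.93 + 0.04·1600) / 1.474 = 75.45 mg/L.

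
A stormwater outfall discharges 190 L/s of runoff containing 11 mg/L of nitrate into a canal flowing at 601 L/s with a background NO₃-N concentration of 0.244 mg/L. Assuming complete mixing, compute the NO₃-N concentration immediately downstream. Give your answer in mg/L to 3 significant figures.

2.83 mg/L

190 L/s = 0.19 m³/s.
601 L/s = 0.601 m³/s.
Flow-weighted mixing gives C = (0.19·11 + 0.601·0.244) / (0.19 + 0.601) = 2.237/0.791 = 2.828 mg/L.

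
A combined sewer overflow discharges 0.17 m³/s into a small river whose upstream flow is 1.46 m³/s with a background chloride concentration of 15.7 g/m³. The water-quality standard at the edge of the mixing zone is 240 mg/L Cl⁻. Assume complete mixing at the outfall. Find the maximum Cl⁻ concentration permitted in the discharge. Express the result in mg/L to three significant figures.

Mass balance: 240·1.63 = 0.17·Cₑ + 1.46·15.7.
Cₑ = (391.2 − 22.92) / 0.17 = 2166 mg/L.

2170 mg/L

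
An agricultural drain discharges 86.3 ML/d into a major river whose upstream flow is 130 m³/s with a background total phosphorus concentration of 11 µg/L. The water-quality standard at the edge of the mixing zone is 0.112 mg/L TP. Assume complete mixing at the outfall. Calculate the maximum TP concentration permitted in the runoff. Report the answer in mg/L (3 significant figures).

13.3 mg/L

86.3 ML/d = 0.9988 m³/s.
11 µg/L = 0.011 mg/L.
Mass balance: 0.112·131 = 0.9988·Cₑ + 130·0.011.
Cₑ = (14.67 − 1.43) / 0.9988 = 13.26 mg/L.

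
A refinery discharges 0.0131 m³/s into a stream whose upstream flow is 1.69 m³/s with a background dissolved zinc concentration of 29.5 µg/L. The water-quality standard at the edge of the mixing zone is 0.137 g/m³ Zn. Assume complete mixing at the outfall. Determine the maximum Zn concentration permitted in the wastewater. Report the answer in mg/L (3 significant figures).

14.0 mg/L

29.5 µg/L = 0.0295 mg/L.
Mass balance: 0.137·1.703 = 0.0131·Cₑ + 1.69·0.0295.
Cₑ = (0.2333 − 0.04986) / 0.0131 = 14.01 mg/L.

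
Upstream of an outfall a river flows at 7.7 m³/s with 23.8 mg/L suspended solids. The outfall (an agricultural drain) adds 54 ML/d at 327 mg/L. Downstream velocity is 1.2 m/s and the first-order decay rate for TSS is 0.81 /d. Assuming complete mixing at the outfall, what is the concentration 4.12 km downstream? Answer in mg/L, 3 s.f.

45.1 mg/L

54 ML/d = 0.625 m³/s.
After complete mixing, C₀ = (0.625·327 + 7.7·23.8) / 8.325 = 46.56 mg/L.
Travel time t = 4120 m / 1.2 m/s = 3433 s = 0.03974 d.
C = 46.56·exp(−0.81·0.03974) = 46.56·0.9683 = 45.09 mg/L.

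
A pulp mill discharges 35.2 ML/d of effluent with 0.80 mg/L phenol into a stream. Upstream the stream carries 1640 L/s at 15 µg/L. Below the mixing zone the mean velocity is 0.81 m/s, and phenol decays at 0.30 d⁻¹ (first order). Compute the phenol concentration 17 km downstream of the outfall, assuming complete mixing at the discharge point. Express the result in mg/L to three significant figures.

0.159 mg/L

35.2 ML/d = 0.4074 m³/s.
1640 L/s = 1.64 m³/s.
15 µg/L = 0.015 mg/L.
After complete mixing, C₀ = (0.4074·0.8 + 1.64·0.015) / 2.047 = 0.1712 mg/L.
Travel time t = 1.7e+04 m / 0.81 m/s = 2.099e+04 s = 0.2429 d.
C = 0.1712·exp(−0.30·0.2429) = 0.1712·0.9297 = 0.1592 mg/L.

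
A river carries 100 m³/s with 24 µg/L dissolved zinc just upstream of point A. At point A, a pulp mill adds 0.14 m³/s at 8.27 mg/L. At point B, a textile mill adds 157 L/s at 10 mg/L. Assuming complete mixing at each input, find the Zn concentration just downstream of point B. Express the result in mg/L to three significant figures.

24 µg/L = 0.024 mg/L.
After input A: C = (100·0.024 + 0.14·8.27) / 100.1 = 0.03553 mg/L.
157 L/s = 0.157 m³/s.
After input B: C = (100.1·0.03553 + 0.157·10) / 100.3 = 0.05113 mg/L.

0.0511 mg/L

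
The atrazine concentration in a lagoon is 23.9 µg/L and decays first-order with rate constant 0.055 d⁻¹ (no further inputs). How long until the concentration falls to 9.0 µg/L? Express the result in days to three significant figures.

t = ln(C₀/C)/k = ln(23.9/9.0)/0.055 = 0.9767/0.055 = 17.76 d.

17.8 d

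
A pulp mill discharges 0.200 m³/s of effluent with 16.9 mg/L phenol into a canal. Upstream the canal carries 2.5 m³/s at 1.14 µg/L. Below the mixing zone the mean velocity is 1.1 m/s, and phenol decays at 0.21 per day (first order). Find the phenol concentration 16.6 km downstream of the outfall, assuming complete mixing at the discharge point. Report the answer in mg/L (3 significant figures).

1.14 µg/L = 0.00114 mg/L.
After complete mixing, C₀ = (0.2·16.9 + 2.5·0.00114) / 2.7 = 1.253 mg/L.
Travel time t = 1.66e+04 m / 1.1 m/s = 1.509e+04 s = 0.1747 d.
C = 1.253·exp(−0.21·0.1747) = 1.253·0.964 = 1.208 mg/L.

1.21 mg/L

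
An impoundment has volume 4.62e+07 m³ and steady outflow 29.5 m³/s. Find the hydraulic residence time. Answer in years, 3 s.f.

0.0496 yr

Q = 29.5 m³/s × 3.156e+07 s/yr = 9.309e+08 m³/yr.
Hydraulic residence time τ = V/Q = 4.62e+07/9.309e+08 = 0.04963 yr.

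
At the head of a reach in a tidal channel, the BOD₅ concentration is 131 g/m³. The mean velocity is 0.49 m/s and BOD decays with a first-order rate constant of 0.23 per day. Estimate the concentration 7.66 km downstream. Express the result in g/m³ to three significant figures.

Travel time t = 7.66 km / 0.49 m/s = 7660/0.49 = 1.563e+04 s = 0.1809 d.
First-order decay: C = 131·exp(−0.23·0.1809) = 131·0.9592 = 125.7 g/m³.

126 g/m³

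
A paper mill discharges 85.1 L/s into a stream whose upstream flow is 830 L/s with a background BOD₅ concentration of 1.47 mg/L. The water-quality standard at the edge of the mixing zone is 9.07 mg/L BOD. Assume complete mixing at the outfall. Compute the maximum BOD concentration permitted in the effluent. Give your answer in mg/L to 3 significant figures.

83.2 mg/L

85.1 L/s = 0.0851 m³/s.
830 L/s = 0.83 m³/s.
Mass balance: 9.07·0.9151 = 0.0851·Cₑ + 0.83·1.47.
Cₑ = (8.3 − 1.22) / 0.0851 = 83.19 mg/L.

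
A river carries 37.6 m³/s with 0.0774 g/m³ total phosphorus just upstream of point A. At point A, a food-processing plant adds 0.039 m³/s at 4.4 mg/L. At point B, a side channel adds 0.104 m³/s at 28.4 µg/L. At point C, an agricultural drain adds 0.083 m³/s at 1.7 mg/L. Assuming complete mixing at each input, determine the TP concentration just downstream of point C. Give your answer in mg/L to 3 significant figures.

0.0853 mg/L

After input A: C = (37.6·0.0774 + 0.039·4.4) / 37.64 = 0.08188 mg/L.
28.4 µg/L = 0.0284 mg/L.
After input B: C = (37.64·0.08188 + 0.104·0.0284) / 37.74 = 0.08173 mg/L.
After input C: C = (37.74·0.08173 + 0.083·1.7) / 37.83 = 0.08528 mg/L.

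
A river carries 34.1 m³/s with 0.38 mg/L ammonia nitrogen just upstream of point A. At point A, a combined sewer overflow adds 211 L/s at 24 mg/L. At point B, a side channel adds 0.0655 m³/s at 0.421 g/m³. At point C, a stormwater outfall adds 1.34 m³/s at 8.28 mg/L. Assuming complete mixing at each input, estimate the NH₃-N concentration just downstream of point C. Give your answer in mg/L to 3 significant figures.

211 L/s = 0.211 m³/s.
After input A: C = (34.1·0.38 + 0.211·24) / 34.31 = 0.5253 mg/L.
After input B: C = (34.31·0.5253 + 0.0655·0.421) / 34.38 = 0.5251 mg/L.
After input C: C = (34.38·0.5251 + 1.34·8.28) / 35.72 = 0.816 mg/L.

0.816 mg/L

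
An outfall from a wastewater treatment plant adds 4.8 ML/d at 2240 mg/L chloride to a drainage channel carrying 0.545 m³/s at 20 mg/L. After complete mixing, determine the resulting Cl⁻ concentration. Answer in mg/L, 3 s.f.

225 mg/L

4.8 ML/d = 0.05556 m³/s.
Conservation of mass across the mixing zone: C = (0.05556·2240 + 0.545·20) / (0.05556 + 0.545) = 135.3/0.6006 = 225.4 mg/L.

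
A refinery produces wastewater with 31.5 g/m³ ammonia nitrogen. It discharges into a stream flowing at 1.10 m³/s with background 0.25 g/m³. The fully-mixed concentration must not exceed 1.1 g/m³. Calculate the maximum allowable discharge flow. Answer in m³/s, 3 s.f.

0.0308 m³/s

Mass balance at complete mixing: C_std·(Q_w + Q_r) = Q_w·C_e + Q_r·C_b.
Rearranging, Q_w = Q_r·(C_std − C_b)/(C_e − C_std) = 1.10·(1.1 − 0.25) / (31.5 − 1.1) = 0.03076 m³/s.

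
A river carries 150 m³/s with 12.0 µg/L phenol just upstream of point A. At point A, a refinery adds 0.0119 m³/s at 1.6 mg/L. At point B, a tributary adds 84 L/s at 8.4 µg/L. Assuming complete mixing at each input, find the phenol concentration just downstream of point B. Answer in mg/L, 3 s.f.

0.0121 mg/L

12.0 µg/L = 0.012 mg/L.
After input A: C = (150·0.012 + 0.0119·1.6) / 150 = 0.01213 mg/L.
84 L/s = 0.084 m³/s.
8.4 µg/L = 0.0084 mg/L.
After input B: C = (150·0.01213 + 0.084·0.0084) / 150.1 = 0.01212 mg/L.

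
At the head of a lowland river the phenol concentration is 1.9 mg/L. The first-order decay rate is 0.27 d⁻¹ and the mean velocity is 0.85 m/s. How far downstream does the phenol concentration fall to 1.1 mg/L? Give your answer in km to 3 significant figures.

From C = C₀·e^(−kt), t = ln(C₀/C)/k = ln(1.9/1.1)/0.27 = 0.5465/0.27 = 2.024 d.
Distance = v·t = 0.85 m/s × 1.749e+05 s = 1.487e+05 m = 148.7 km.

149 km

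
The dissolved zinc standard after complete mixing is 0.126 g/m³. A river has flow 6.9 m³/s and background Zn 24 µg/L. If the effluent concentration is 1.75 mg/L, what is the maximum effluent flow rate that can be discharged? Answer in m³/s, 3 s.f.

24 µg/L = 0.024 mg/L.
Mass balance at complete mixing: C_std·(Q_w + Q_r) = Q_w·C_e + Q_r·C_b.
Rearranging, Q_w = Q_r·(C_std − C_b)/(C_e − C_std) = 6.9·(0.126 − 0.024) / (1.75 − 0.126) = 0.4334 m³/s.

0.433 m³/s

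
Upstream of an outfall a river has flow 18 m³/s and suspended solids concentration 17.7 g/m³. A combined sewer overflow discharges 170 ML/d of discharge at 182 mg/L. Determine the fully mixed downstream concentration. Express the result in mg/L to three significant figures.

33.9 mg/L

170 ML/d = 1.968 m³/s.
Conservation of mass across the mixing zone: C = (1.968·182 + 18·17.7) / (1.968 + 18) = 676.7/19.97 = 33.89 mg/L.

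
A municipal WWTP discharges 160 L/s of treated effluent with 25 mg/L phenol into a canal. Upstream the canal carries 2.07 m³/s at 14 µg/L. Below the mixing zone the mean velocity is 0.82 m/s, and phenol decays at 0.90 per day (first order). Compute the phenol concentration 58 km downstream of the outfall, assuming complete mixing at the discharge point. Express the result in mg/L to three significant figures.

160 L/s = 0.16 m³/s.
14 µg/L = 0.014 mg/L.
After complete mixing, C₀ = (0.16·25 + 2.07·0.014) / 2.23 = 1.807 mg/L.
Travel time t = 5.8e+04 m / 0.82 m/s = 7.073e+04 s = 0.8187 d.
C = 1.807·exp(−0.90·0.8187) = 1.807·0.4786 = 0.8648 mg/L.

0.865 mg/L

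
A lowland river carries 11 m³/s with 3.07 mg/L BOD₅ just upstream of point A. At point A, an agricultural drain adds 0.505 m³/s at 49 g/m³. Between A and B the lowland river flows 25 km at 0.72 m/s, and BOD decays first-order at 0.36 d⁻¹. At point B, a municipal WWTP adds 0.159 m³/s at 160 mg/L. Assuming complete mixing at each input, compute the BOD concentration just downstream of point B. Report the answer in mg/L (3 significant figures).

6.52 mg/L

After input A: C = (11·3.07 + 0.505·49) / 11.51 = 5.086 mg/L.
Over the 25 km reach to input B (t = 3.472e+04 s = 0.4019 d), decay gives C = 5.086·exp(−0.36·0.4019) = 4.401 mg/L.
After input B: C = (11.51·4.401 + 0.159·160) / 11.66 = 6.522 mg/L.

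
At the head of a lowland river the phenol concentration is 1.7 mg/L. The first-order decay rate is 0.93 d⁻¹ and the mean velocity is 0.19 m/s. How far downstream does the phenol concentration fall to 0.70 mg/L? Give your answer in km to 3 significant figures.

From C = C₀·e^(−kt), t = ln(C₀/C)/k = ln(1.7/0.70)/0.93 = 0.8873/0.93 = 0.9541 d.
Distance = v·t = 0.19 m/s × 8.243e+04 s = 1.566e+04 m = 15.66 km.

15.7 km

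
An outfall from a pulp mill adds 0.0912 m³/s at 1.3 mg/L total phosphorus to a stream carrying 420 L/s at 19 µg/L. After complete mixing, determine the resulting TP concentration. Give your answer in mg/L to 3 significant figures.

420 L/s = 0.42 m³/s.
19 µg/L = 0.019 mg/L.
By mass balance at complete mixing, C = (0.0912·1.3 + 0.42·0.019) / (0.0912 + 0.42) = 0.1265/0.5112 = 0.2475 mg/L.

0.248 mg/L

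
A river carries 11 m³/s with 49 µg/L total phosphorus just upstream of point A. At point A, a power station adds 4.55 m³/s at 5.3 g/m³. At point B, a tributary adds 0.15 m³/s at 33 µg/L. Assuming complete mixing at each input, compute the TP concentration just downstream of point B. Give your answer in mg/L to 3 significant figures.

49 µg/L = 0.049 mg/L.
After input A: C = (11·0.049 + 4.55·5.3) / 15.55 = 1.585 mg/L.
33 µg/L = 0.033 mg/L.
After input B: C = (15.55·1.585 + 0.15·0.033) / 15.7 = 1.571 mg/L.

1.57 mg/L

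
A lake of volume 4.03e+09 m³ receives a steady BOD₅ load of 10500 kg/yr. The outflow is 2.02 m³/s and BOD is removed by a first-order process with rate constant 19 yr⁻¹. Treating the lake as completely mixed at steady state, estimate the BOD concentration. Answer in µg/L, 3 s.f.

0.137 µg/L

Outflow Q = 2.02 m³/s × 3.156e+07 s/yr = 6.375e+07 m³/yr.
Steady-state CSTR mass balance: W = Q·C + k·V·C, so C = W/(Q + kV).
Q + kV = 6.375e+07 + 19·4.03e+09 = 7.663e+10 m³/yr.
C = 10500/7.663e+10 = 1.37e-07 kg/m³ = 0.000137 mg/L = 0.137 µg/L.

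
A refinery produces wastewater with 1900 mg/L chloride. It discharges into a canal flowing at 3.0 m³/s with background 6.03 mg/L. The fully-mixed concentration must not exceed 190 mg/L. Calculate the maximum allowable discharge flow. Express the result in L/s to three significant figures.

323 L/s

Mass balance at complete mixing: C_std·(Q_w + Q_r) = Q_w·C_e + Q_r·C_b.
Rearranging, Q_w = Q_r·(C_std − C_b)/(C_e − C_std) = 3.0·(190 − 6.03) / (1900 − 190) = 0.3228 m³/s.
= 322.8 L/s.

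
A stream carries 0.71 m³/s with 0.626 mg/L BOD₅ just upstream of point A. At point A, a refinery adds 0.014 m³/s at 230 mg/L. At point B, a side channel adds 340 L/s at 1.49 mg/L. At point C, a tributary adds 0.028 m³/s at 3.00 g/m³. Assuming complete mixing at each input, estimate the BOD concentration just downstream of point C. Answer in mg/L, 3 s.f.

After input A: C = (0.71·0.626 + 0.014·230) / 0.724 = 5.061 mg/L.
340 L/s = 0.34 m³/s.
After input B: C = (0.724·5.061 + 0.34·1.49) / 1.064 = 3.92 mg/L.
After input C: C = (1.064·3.92 + 0.028·3) / 1.092 = 3.897 mg/L.

3.90 mg/L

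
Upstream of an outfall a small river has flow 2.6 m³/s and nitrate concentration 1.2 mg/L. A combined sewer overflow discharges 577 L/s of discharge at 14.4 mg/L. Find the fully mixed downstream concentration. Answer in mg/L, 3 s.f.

3.60 mg/L

577 L/s = 0.577 m³/s.
By mass balance at complete mixing, C = (0.577·14.4 + 2.6·1.2) / (0.577 + 2.6) = 11.43/3.177 = 3.597 mg/L.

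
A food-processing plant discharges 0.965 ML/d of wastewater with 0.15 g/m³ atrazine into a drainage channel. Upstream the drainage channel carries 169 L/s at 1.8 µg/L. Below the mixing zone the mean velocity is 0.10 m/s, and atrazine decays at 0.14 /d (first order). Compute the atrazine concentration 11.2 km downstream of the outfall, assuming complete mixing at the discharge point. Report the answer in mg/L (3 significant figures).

0.965 ML/d = 0.01117 m³/s.
169 L/s = 0.169 m³/s.
1.8 µg/L = 0.0018 mg/L.
After complete mixing, C₀ = (0.01117·0.15 + 0.169·0.0018) / 0.1802 = 0.01099 mg/L.
Travel time t = 1.12e+04 m / 0.10 m/s = 1.12e+05 s = 1.296 d.
C = 0.01099·exp(−0.14·1.296) = 0.01099·0.834 = 0.009164 mg/L.

0.00916 mg/L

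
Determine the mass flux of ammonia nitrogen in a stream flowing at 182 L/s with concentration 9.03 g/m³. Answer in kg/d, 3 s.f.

142 kg/d

182 L/s = 0.182 m³/s.
Mass flux = Q·C = 0.182 m³/s × 9.03 g/m³ = 1.643 g/s.
= 1.643 g/s × 86.4 = 142 kg/d.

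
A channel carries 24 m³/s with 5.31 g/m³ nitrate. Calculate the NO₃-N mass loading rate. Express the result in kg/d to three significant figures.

11000 kg/d

Mass flux = Q·C = 24 m³/s × 5.31 g/m³ = 127.4 g/s.
= 127.4 g/s × 86.4 = 1.101e+04 kg/d.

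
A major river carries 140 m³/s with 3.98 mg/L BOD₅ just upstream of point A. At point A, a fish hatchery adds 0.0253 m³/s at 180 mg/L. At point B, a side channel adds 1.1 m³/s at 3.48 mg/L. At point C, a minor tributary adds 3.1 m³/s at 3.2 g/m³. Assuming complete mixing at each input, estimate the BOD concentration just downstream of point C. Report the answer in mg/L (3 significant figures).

After input A: C = (140·3.98 + 0.0253·180) / 140 = 4.012 mg/L.
After input B: C = (140·4.012 + 1.1·3.48) / 141.1 = 4.008 mg/L.
After input C: C = (141.1·4.008 + 3.1·3.2) / 144.2 = 3.99 mg/L.

3.99 mg/L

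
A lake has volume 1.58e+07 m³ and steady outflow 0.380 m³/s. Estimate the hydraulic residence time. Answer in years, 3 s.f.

Q = 0.380 m³/s × 3.156e+07 s/yr = 1.199e+07 m³/yr.
Hydraulic residence time τ = V/Q = 1.58e+07/1.199e+07 = 1.318 yr.

1.32 yr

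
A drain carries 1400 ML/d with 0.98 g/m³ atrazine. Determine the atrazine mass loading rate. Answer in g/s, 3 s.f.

1400 ML/d = 16.2 m³/s.
Mass flux = Q·C = 16.2 m³/s × 0.98 g/m³ = 15.88 g/s.

15.9 g/s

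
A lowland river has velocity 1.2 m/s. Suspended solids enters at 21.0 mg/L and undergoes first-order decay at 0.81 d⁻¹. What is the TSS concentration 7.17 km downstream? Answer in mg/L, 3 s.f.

Travel time t = 7.17 km / 1.2 m/s = 7170/1.2 = 5975 s = 0.06916 d.
First-order decay: C = 21.0·exp(−0.81·0.06916) = 21.0·0.9455 = 19.86 mg/L.

19.9 mg/L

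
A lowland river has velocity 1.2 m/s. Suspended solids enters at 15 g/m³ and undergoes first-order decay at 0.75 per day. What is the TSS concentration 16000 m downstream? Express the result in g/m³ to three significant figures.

Travel time t = 16000 m / 1.2 m/s = 1.6e+04/1.2 = 1.333e+04 s = 0.1543 d.
First-order decay: C = 15·exp(−0.75·0.1543) = 15·0.8907 = 13.36 g/m³.

13.4 g/m³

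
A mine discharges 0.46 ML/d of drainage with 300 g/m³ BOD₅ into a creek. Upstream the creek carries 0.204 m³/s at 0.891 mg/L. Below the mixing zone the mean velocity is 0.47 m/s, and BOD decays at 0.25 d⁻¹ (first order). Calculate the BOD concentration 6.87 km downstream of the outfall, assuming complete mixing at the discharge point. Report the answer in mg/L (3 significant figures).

8.15 mg/L

0.46 ML/d = 0.005324 m³/s.
After complete mixing, C₀ = (0.005324·300 + 0.204·0.891) / 0.2093 = 8.499 mg/L.
Travel time t = 6870 m / 0.47 m/s = 1.462e+04 s = 0.1692 d.
C = 8.499·exp(−0.25·0.1692) = 8.499·0.9586 = 8.147 mg/L.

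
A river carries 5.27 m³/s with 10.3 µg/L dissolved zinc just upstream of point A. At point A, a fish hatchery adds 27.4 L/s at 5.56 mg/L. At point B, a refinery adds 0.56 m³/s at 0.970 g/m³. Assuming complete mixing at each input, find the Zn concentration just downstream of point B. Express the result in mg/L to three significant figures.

10.3 µg/L = 0.0103 mg/L.
27.4 L/s = 0.0274 m³/s.
After input A: C = (5.27·0.0103 + 0.0274·5.56) / 5.297 = 0.039 mg/L.
After input B: C = (5.297·0.039 + 0.56·0.97) / 5.857 = 0.128 mg/L.

0.128 mg/L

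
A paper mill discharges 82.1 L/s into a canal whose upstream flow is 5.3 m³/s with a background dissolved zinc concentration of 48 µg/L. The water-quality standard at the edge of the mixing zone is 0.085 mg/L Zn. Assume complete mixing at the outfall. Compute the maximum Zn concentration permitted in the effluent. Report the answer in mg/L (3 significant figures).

82.1 L/s = 0.0821 m³/s.
48 µg/L = 0.048 mg/L.
Mass balance: 0.085·5.382 = 0.0821·Cₑ + 5.3·0.048.
Cₑ = (0.4575 − 0.2544) / 0.0821 = 2.474 mg/L.

2.47 mg/L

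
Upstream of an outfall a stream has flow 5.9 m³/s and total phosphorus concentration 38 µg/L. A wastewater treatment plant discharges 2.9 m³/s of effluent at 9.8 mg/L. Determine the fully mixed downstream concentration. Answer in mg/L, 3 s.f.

38 µg/L = 0.038 mg/L.
Flow-weighted mixing gives C = (2.9·9.8 + 5.9·0.038) / (2.9 + 5.9) = 28.64/8.8 = 3.255 mg/L.

3.26 mg/L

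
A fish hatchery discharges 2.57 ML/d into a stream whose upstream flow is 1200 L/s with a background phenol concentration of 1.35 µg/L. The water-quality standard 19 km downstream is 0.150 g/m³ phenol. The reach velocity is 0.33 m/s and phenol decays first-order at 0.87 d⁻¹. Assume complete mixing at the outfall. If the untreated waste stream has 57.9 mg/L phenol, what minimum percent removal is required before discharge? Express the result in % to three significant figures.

81.0 %

2.57 ML/d = 0.02975 m³/s.
1200 L/s = 1.2 m³/s.
1.35 µg/L = 0.00135 mg/L.
Travel time to the compliance point: t = 1.9e+04/0.33 = 5.758e+04 s = 0.6664 d; decay factor exp(−0.87·0.6664) = 0.56.
So the concentration just after mixing may be at most 0.15/0.56 = 0.2678 mg/L.
Mass balance: 0.2678·1.23 = 0.02975·Cₑ + 1.2·0.00135.
Cₑ = (0.3294 − 0.00162) / 0.02975 = 11.02 mg/L.
Required removal = 1 − 11.02/57.9 = 80.97 %.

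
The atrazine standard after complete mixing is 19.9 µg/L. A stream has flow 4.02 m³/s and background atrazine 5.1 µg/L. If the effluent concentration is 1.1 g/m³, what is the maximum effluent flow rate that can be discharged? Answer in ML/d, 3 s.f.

5.1 µg/L = 0.0051 mg/L.
19.9 µg/L = 0.0199 mg/L.
Mass balance at complete mixing: C_std·(Q_w + Q_r) = Q_w·C_e + Q_r·C_b.
Rearranging, Q_w = Q_r·(C_std − C_b)/(C_e − C_std) = 4.02·(0.0199 − 0.0051) / (1.1 − 0.0199) = 0.05508 m³/s.
= 4.759 ML/d.

4.76 ML/d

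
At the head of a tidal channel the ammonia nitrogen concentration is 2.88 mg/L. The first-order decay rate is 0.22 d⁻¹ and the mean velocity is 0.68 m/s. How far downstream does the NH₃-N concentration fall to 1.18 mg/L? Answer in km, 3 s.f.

From C = C₀·e^(−kt), t = ln(C₀/C)/k = ln(2.88/1.18)/0.22 = 0.8923/0.22 = 4.056 d.
Distance = v·t = 0.68 m/s × 3.504e+05 s = 2.383e+05 m = 238.3 km.

238 km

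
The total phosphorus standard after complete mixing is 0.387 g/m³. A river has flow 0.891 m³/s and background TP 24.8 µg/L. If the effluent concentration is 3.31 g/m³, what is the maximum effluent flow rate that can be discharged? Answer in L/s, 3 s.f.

24.8 µg/L = 0.0248 mg/L.
Mass balance at complete mixing: C_std·(Q_w + Q_r) = Q_w·C_e + Q_r·C_b.
Rearranging, Q_w = Q_r·(C_std − C_b)/(C_e − C_std) = 0.891·(0.387 − 0.0248) / (3.31 − 0.387) = 0.1104 m³/s.
= 110.4 L/s.

110 L/s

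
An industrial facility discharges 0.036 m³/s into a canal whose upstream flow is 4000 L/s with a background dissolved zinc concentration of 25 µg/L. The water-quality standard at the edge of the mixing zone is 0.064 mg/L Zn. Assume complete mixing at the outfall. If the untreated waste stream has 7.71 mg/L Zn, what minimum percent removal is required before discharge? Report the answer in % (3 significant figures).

43.0 %

4000 L/s = 4 m³/s.
25 µg/L = 0.025 mg/L.
Mass balance: 0.064·4.036 = 0.036·Cₑ + 4·0.025.
Cₑ = (0.2583 − 0.1) / 0.036 = 4.397 mg/L.
Required removal = 1 − 4.397/7.71 = 42.97 %.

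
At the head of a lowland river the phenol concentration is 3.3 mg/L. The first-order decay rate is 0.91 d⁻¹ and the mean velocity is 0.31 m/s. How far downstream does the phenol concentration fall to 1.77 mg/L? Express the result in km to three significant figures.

18.3 km

From C = C₀·e^(−kt), t = ln(C₀/C)/k = ln(3.3/1.77)/0.91 = 0.6229/0.91 = 0.6846 d.
Distance = v·t = 0.31 m/s × 5.915e+04 s = 1.834e+04 m = 18.34 km.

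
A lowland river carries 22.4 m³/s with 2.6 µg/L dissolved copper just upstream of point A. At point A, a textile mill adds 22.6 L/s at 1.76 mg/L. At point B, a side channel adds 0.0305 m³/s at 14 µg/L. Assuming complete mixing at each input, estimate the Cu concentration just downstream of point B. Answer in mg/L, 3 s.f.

0.00438 mg/L

2.6 µg/L = 0.0026 mg/L.
22.6 L/s = 0.0226 m³/s.
After input A: C = (22.4·0.0026 + 0.0226·1.76) / 22.42 = 0.004371 mg/L.
14 µg/L = 0.014 mg/L.
After input B: C = (22.42·0.004371 + 0.0305·0.014) / 22.45 = 0.004384 mg/L.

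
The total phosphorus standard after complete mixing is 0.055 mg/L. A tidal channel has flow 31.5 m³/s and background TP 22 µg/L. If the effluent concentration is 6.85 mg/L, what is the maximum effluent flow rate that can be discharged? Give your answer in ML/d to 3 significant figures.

22 µg/L = 0.022 mg/L.
Mass balance at complete mixing: C_std·(Q_w + Q_r) = Q_w·C_e + Q_r·C_b.
Rearranging, Q_w = Q_r·(C_std − C_b)/(C_e − C_std) = 31.5·(0.055 − 0.022) / (6.85 − 0.055) = 0.153 m³/s.
= 13.22 ML/d.

13.2 ML/d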